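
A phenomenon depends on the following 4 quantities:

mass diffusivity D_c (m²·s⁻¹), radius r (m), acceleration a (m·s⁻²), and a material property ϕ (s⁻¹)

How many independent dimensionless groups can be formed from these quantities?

2

There are 4 variables and 2 base dimensions (L, T).
The dimension matrix has rank 2.
Independent dimensionless groups: 4 − 2 = 2.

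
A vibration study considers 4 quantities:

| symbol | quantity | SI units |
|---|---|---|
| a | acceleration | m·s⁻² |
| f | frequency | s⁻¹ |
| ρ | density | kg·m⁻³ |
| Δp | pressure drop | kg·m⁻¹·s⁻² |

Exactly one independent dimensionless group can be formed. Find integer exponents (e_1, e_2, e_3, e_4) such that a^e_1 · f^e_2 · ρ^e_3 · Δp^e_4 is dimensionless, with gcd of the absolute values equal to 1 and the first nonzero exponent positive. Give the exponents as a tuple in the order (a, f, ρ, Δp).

(2, -2, 1, -1)

M: e_1·(0) + e_2·(0) + e_3·(1) + e_4·(1) = 0
L: e_1·(1) + e_2·(0) + e_3·(-3) + e_4·(-1) = 0
T: e_1·(-2) + e_2·(-1) + e_3·(0) + e_4·(-2) = 0
Solving this homogeneous linear system for the smallest-integer solution (first nonzero entry positive) gives (2, -2, 1, -1).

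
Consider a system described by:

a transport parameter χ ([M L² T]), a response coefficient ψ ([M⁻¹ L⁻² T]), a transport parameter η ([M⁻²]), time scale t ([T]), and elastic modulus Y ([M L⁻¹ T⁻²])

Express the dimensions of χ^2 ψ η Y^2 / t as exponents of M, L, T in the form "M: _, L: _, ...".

M: 1, L: 0, T: -2

Collect each base-dimension exponent across the product:
  M: 2·(1) + (-1) + (-2) − (0) + 2·(1) = 1
  L: 2·(2) + (-2) + (0) − (0) + 2·(-1) = 0
  T: 2·(1) + (1) + (0) − (1) + 2·(-2) = -2
So the dimensions are [M T⁻²].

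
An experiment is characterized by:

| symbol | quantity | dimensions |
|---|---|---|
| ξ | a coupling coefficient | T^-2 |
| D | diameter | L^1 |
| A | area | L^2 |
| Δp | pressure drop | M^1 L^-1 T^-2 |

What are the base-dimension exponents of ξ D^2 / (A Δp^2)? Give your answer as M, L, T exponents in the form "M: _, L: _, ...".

M: -2, L: 2, T: 2

Collect each base-dimension exponent across the product:
  M: (0) + 2·(0) − (0) − 2·(1) = -2
  L: (0) + 2·(1) − (2) − 2·(-1) = 2
  T: (-2) + 2·(0) − (0) − 2·(-2) = 2
So the dimensions are [M⁻² L² T²].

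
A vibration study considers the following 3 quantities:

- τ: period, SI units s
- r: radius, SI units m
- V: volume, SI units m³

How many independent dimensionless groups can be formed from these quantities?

1

There are 3 variables and 2 base dimensions (L, T).
The dimension matrix has rank 2.
Independent dimensionless groups: 3 − 2 = 1.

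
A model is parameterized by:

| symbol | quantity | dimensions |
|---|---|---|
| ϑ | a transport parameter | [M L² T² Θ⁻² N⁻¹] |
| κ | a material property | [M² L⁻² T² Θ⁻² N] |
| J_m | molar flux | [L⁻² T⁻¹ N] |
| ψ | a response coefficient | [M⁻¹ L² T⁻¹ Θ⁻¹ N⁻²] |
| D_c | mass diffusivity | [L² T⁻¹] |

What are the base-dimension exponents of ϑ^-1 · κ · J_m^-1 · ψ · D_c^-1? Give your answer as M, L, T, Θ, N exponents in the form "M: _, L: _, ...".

Collect each base-dimension exponent across the product:
  M: −(1) + (2) − (0) + (-1) − (0) = 0
  L: −(2) + (-2) − (-2) + (2) − (2) = -2
  T: −(2) + (2) − (-1) + (-1) − (-1) = 1
  Θ: −(-2) + (-2) − (0) + (-1) − (0) = -1
  N: −(-1) + (1) − (1) + (-2) − (0) = -1
So the dimensions are [L⁻² T Θ⁻¹ N⁻¹].

M: 0, L: -2, T: 1, Θ: -1, N: -1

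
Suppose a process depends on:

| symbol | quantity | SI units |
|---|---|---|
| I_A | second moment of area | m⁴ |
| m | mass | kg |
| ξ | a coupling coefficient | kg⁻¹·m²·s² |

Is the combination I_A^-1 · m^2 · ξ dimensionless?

no

Sum the exponent of each base dimension across the product:
  M: −[I_A]_M + 2·[m]_M + [ξ]_M = −(0) + 2·(1) + (-1) = 1
  L: −[I_A]_L + 2·[m]_L + [ξ]_L = −(4) + 2·(0) + (2) = -2
  T: −[I_A]_T + 2·[m]_T + [ξ]_T = −(0) + 2·(0) + (2) = 2
Net dimensions [M L⁻² T²] ≠ [1] — not dimensionless.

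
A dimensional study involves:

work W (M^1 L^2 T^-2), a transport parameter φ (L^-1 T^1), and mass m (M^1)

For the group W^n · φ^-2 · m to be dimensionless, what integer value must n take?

Balance the M exponent: (1)·n from W, plus −2·(0) + (1) = 1 from the rest, must sum to zero.
n + 1 = 0, so n = -1.

-1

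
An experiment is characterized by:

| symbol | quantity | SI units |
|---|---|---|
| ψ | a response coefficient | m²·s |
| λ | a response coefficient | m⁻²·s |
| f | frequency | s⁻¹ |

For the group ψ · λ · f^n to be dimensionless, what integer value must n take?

Balance the T exponent: (-1)·n from f, plus (1) + (1) = 2 from the rest, must sum to zero.
−n + 2 = 0, so n = 2.

2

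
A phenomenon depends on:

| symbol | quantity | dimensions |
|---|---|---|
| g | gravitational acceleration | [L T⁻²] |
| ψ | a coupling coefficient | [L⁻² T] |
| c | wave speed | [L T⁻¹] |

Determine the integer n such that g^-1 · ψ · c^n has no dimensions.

3

Balance the L exponent: (1)·n from c, plus −(1) + (-2) = -3 from the rest, must sum to zero.
n − 3 = 0, so n = 3.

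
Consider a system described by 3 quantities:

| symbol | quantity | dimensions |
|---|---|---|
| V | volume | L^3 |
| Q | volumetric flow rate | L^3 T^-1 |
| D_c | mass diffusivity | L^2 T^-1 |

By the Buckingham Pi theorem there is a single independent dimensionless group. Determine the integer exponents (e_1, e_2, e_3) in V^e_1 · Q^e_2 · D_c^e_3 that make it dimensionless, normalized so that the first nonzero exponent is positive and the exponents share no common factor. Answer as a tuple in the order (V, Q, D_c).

L: e_1·(3) + e_2·(3) + e_3·(2) = 0
T: e_1·(0) + e_2·(-1) + e_3·(-1) = 0
Solving this homogeneous linear system for the smallest-integer solution (first nonzero entry positive) gives (1, -3, 3).

(1, -3, 3)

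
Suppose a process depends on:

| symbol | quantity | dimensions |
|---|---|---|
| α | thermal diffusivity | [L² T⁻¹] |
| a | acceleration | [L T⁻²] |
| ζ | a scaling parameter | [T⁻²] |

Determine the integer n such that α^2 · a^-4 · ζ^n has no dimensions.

Balance the T exponent: (-2)·n from ζ, plus 2·(-1) − 4·(-2) = 6 from the rest, must sum to zero.
-2n + 6 = 0, so n = 3.

3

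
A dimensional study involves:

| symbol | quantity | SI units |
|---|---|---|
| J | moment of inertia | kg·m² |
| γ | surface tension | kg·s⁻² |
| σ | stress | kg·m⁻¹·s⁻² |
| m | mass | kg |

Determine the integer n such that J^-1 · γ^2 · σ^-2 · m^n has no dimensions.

1

Balance the M exponent: (1)·n from m, plus −(1) + 2·(1) − 2·(1) = -1 from the rest, must sum to zero.
n − 1 = 0, so n = 1.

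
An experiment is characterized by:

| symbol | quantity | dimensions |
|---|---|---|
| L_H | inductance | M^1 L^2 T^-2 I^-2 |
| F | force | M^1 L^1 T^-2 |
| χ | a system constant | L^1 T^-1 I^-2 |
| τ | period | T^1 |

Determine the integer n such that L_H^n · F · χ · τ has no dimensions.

-1

Balance the M exponent: (1)·n from L_H, plus (1) + (0) + (0) = 1 from the rest, must sum to zero.
n + 1 = 0, so n = -1.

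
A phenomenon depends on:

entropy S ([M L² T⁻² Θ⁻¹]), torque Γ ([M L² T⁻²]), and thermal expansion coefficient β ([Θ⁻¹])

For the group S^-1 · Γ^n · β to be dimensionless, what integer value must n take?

Balance the M exponent: (1)·n from Γ, plus −(1) + (0) = -1 from the rest, must sum to zero.
n − 1 = 0, so n = 1.

1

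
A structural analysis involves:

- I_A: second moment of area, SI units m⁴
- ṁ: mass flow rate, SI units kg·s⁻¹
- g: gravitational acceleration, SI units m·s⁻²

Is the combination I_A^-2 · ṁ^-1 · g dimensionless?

Sum the exponent of each base dimension across the product:
  M: −2·[I_A]_M − [ṁ]_M + [g]_M = −2·(0) − (1) + (0) = -1
  L: −2·[I_A]_L − [ṁ]_L + [g]_L = −2·(4) − (0) + (1) = -7
  T: −2·[I_A]_T − [ṁ]_T + [g]_T = −2·(0) − (-1) + (-2) = -1
Net dimensions [M⁻¹ L⁻⁷ T⁻¹] ≠ [1] — not dimensionless.

no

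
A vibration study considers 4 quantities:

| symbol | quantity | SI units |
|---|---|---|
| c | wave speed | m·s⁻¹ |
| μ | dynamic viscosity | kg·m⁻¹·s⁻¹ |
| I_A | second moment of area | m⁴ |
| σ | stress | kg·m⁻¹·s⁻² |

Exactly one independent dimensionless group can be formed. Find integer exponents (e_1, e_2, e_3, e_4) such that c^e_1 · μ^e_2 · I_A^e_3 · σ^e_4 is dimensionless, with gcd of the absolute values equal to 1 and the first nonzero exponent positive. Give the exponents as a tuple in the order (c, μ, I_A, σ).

(4, 4, -1, -4)

M: e_1·(0) + e_2·(1) + e_3·(0) + e_4·(1) = 0
L: e_1·(1) + e_2·(-1) + e_3·(4) + e_4·(-1) = 0
T: e_1·(-1) + e_2·(-1) + e_3·(0) + e_4·(-2) = 0
Solving this homogeneous linear system for the smallest-integer solution (first nonzero entry positive) gives (4, 4, -1, -4).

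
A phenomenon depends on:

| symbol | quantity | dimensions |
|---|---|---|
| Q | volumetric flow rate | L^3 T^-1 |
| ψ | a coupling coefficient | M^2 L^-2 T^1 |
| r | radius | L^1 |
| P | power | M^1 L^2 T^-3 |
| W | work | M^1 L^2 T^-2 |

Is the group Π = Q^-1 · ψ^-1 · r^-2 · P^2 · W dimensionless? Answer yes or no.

Sum the exponent of each base dimension across the product:
  M: −[Q]_M − [ψ]_M − 2·[r]_M + 2·[P]_M + [W]_M = −(0) − (2) − 2·(0) + 2·(1) + (1) = 1
  L: −[Q]_L − [ψ]_L − 2·[r]_L + 2·[P]_L + [W]_L = −(3) − (-2) − 2·(1) + 2·(2) + (2) = 3
  T: −[Q]_T − [ψ]_T − 2·[r]_T + 2·[P]_T + [W]_T = −(-1) − (1) − 2·(0) + 2·(-3) + (-2) = -8
Net dimensions [M L³ T⁻⁸] ≠ [1] — not dimensionless.

no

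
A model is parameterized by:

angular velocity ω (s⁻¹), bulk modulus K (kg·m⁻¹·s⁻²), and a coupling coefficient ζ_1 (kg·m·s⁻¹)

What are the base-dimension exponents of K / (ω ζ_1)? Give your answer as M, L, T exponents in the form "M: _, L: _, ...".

Collect each base-dimension exponent across the product:
  M: −(0) + (1) − (1) = 0
  L: −(0) + (-1) − (1) = -2
  T: −(-1) + (-2) − (-1) = 0
So the dimensions are [L⁻²].

M: 0, L: -2, T: 0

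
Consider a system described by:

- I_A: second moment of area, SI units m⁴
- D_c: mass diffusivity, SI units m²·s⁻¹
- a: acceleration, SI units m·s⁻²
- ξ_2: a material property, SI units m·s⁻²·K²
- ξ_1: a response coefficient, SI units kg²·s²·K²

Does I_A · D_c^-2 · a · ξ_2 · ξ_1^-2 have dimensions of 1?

Sum the exponent of each base dimension across the product:
  M: [I_A]_M − 2·[D_c]_M + [a]_M + [ξ_2]_M − 2·[ξ_1]_M = (0) − 2·(0) + (0) + (0) − 2·(2) = -4
  L: [I_A]_L − 2·[D_c]_L + [a]_L + [ξ_2]_L − 2·[ξ_1]_L = (4) − 2·(2) + (1) + (1) − 2·(0) = 2
  T: [I_A]_T − 2·[D_c]_T + [a]_T + [ξ_2]_T − 2·[ξ_1]_T = (0) − 2·(-1) + (-2) + (-2) − 2·(2) = -6
  Θ: [I_A]_Θ − 2·[D_c]_Θ + [a]_Θ + [ξ_2]_Θ − 2·[ξ_1]_Θ = (0) − 2·(0) + (0) + (2) − 2·(2) = -2
Net dimensions [M⁻⁴ L² T⁻⁶ Θ⁻²] ≠ [1] — not dimensionless.

no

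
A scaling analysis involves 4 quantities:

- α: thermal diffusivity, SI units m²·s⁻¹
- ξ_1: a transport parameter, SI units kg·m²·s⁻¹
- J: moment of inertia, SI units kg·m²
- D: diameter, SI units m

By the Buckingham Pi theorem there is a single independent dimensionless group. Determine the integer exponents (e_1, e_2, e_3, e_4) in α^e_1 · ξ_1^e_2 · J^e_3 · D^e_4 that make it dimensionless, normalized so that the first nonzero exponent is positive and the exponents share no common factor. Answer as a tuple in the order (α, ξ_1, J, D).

(1, -1, 1, -2)

M: e_1·(0) + e_2·(1) + e_3·(1) + e_4·(0) = 0
L: e_1·(2) + e_2·(2) + e_3·(2) + e_4·(1) = 0
T: e_1·(-1) + e_2·(-1) + e_3·(0) + e_4·(0) = 0
Solving this homogeneous linear system for the smallest-integer solution (first nonzero entry positive) gives (1, -1, 1, -2).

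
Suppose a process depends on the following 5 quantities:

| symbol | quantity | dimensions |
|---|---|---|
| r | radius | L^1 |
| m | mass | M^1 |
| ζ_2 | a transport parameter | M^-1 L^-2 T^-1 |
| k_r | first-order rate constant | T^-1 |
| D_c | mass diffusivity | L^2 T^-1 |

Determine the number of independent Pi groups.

There are 5 variables and 3 base dimensions (M, L, T).
The dimension matrix has rank 3.
Independent dimensionless groups: 5 − 3 = 2.

2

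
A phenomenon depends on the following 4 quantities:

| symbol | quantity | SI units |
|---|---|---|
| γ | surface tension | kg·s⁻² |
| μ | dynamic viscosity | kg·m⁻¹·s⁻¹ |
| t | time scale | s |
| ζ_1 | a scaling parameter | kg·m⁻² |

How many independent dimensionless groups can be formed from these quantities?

There are 4 variables and 3 base dimensions (M, L, T).
The dimension matrix has rank 3.
Independent dimensionless groups: 4 − 3 = 1.

1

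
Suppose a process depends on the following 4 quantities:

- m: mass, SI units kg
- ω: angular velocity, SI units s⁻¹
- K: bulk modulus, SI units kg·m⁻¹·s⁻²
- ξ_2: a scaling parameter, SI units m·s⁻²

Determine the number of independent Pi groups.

There are 4 variables and 3 base dimensions (M, L, T).
The dimension matrix has rank 3.
Independent dimensionless groups: 4 − 3 = 1.

1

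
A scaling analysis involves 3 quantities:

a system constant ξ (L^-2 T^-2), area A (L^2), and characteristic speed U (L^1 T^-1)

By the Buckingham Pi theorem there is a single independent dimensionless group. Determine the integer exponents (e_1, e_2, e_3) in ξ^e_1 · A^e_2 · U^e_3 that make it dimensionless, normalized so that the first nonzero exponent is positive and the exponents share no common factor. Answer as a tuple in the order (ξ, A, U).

L: e_1·(-2) + e_2·(2) + e_3·(1) = 0
T: e_1·(-2) + e_2·(0) + e_3·(-1) = 0
Solving this homogeneous linear system for the smallest-integer solution (first nonzero entry positive) gives (1, 2, -2).

(1, 2, -2)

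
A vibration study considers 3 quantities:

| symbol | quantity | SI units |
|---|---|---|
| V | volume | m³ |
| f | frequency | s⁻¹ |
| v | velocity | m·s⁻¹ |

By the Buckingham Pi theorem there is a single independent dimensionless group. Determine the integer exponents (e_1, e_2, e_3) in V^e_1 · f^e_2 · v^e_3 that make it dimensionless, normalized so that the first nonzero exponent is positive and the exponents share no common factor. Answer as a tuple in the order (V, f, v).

(1, 3, -3)

L: e_1·(3) + e_2·(0) + e_3·(1) = 0
T: e_1·(0) + e_2·(-1) + e_3·(-1) = 0
Solving this homogeneous linear system for the smallest-integer solution (first nonzero entry positive) gives (1, 3, -3).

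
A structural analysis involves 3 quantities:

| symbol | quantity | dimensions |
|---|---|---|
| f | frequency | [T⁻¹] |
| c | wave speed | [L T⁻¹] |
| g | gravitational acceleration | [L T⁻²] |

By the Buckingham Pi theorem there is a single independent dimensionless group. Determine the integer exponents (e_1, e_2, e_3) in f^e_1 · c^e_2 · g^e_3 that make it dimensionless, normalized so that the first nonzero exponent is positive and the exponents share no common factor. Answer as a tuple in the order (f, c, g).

L: e_1·(0) + e_2·(1) + e_3·(1) = 0
T: e_1·(-1) + e_2·(-1) + e_3·(-2) = 0
Solving this homogeneous linear system for the smallest-integer solution (first nonzero entry positive) gives (1, 1, -1).

(1, 1, -1)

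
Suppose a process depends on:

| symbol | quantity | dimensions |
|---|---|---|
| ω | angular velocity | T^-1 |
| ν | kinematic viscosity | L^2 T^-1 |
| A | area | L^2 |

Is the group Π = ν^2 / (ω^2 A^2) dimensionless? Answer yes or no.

Sum the exponent of each base dimension across the product:
  M: −2·[ω]_M + 2·[ν]_M − 2·[A]_M = −2·(0) + 2·(0) − 2·(0) = 0
  L: −2·[ω]_L + 2·[ν]_L − 2·[A]_L = −2·(0) + 2·(2) − 2·(2) = 0
  T: −2·[ω]_T + 2·[ν]_T − 2·[A]_T = −2·(-1) + 2·(-1) − 2·(0) = 0
All base exponents vanish — dimensionless.

yes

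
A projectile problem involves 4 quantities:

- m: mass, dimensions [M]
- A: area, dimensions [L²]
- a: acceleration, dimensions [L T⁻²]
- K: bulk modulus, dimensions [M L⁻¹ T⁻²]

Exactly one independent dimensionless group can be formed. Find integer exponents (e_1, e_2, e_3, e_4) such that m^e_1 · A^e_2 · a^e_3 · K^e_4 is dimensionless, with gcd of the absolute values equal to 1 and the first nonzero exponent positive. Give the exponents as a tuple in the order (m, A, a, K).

(1, -1, 1, -1)

M: e_1·(1) + e_2·(0) + e_3·(0) + e_4·(1) = 0
L: e_1·(0) + e_2·(2) + e_3·(1) + e_4·(-1) = 0
T: e_1·(0) + e_2·(0) + e_3·(-2) + e_4·(-2) = 0
Solving this homogeneous linear system for the smallest-integer solution (first nonzero entry positive) gives (1, -1, 1, -1).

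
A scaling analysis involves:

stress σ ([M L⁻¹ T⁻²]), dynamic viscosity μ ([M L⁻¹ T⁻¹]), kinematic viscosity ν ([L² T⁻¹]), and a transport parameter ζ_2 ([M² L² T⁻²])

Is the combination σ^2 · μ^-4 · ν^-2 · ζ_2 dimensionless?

yes

Sum the exponent of each base dimension across the product:
  M: 2·[σ]_M − 4·[μ]_M − 2·[ν]_M + [ζ_2]_M = 2·(1) − 4·(1) − 2·(0) + (2) = 0
  L: 2·[σ]_L − 4·[μ]_L − 2·[ν]_L + [ζ_2]_L = 2·(-1) − 4·(-1) − 2·(2) + (2) = 0
  T: 2·[σ]_T − 4·[μ]_T − 2·[ν]_T + [ζ_2]_T = 2·(-2) − 4·(-1) − 2·(-1) + (-2) = 0
All base exponents vanish — dimensionless.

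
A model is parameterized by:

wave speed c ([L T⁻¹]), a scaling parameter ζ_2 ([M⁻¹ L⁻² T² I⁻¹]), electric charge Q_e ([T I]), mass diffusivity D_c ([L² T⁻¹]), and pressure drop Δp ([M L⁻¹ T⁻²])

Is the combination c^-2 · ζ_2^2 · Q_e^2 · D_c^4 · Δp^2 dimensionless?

yes

Sum the exponent of each base dimension across the product:
  M: −2·[c]_M + 2·[ζ_2]_M + 2·[Q_e]_M + 4·[D_c]_M + 2·[Δp]_M = −2·(0) + 2·(-1) + 2·(0) + 4·(0) + 2·(1) = 0
  L: −2·[c]_L + 2·[ζ_2]_L + 2·[Q_e]_L + 4·[D_c]_L + 2·[Δp]_L = −2·(1) + 2·(-2) + 2·(0) + 4·(2) + 2·(-1) = 0
  T: −2·[c]_T + 2·[ζ_2]_T + 2·[Q_e]_T + 4·[D_c]_T + 2·[Δp]_T = −2·(-1) + 2·(2) + 2·(1) + 4·(-1) + 2·(-2) = 0
  I: −2·[c]_I + 2·[ζ_2]_I + 2·[Q_e]_I + 4·[D_c]_I + 2·[Δp]_I = −2·(0) + 2·(-1) + 2·(1) + 4·(0) + 2·(0) = 0
All base exponents vanish — dimensionless.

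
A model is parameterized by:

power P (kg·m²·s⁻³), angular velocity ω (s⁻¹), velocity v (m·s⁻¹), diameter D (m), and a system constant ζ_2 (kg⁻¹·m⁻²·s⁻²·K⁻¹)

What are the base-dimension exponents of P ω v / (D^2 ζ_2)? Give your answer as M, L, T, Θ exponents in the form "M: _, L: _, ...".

Collect each base-dimension exponent across the product:
  M: (1) + (0) + (0) − 2·(0) − (-1) = 2
  L: (2) + (0) + (1) − 2·(1) − (-2) = 3
  T: (-3) + (-1) + (-1) − 2·(0) − (-2) = -3
  Θ: (0) + (0) + (0) − 2·(0) − (-1) = 1
So the dimensions are [M² L³ T⁻³ Θ].

M: 2, L: 3, T: -3, Θ: 1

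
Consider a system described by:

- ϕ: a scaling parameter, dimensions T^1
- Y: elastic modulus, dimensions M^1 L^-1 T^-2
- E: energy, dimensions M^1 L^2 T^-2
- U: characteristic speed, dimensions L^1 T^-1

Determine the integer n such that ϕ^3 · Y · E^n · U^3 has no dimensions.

-1

Balance the M exponent: (1)·n from E, plus 3·(0) + (1) + 3·(0) = 1 from the rest, must sum to zero.
n + 1 = 0, so n = -1.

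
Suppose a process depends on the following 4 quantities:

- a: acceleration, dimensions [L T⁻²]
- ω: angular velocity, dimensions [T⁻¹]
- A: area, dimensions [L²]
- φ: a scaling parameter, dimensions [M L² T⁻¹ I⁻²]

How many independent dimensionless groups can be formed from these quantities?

There are 4 variables and 4 base dimensions (M, L, T, I).
The dimension matrix has rank 3 (less than 4: the dimension vectors are linearly dependent).
Independent dimensionless groups: 4 − 3 = 1.

1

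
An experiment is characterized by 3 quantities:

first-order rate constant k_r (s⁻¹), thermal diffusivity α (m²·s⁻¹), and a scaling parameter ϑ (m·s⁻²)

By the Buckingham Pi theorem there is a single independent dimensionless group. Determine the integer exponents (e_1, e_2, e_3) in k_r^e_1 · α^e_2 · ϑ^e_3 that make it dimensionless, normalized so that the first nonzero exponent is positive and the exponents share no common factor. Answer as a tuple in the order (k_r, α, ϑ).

L: e_1·(0) + e_2·(2) + e_3·(1) = 0
T: e_1·(-1) + e_2·(-1) + e_3·(-2) = 0
Solving this homogeneous linear system for the smallest-integer solution (first nonzero entry positive) gives (3, 1, -2).

(3, 1, -2)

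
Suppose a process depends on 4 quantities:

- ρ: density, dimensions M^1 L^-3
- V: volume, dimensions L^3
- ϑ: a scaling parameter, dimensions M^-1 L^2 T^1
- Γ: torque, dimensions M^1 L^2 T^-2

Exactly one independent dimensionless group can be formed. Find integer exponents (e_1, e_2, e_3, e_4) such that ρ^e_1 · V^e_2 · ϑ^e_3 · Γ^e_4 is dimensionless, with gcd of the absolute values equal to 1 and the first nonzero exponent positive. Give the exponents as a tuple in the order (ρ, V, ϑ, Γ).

M: e_1·(1) + e_2·(0) + e_3·(-1) + e_4·(1) = 0
L: e_1·(-3) + e_2·(3) + e_3·(2) + e_4·(2) = 0
T: e_1·(0) + e_2·(0) + e_3·(1) + e_4·(-2) = 0
Solving this homogeneous linear system for the smallest-integer solution (first nonzero entry positive) gives (1, -1, 2, 1).

(1, -1, 2, 1)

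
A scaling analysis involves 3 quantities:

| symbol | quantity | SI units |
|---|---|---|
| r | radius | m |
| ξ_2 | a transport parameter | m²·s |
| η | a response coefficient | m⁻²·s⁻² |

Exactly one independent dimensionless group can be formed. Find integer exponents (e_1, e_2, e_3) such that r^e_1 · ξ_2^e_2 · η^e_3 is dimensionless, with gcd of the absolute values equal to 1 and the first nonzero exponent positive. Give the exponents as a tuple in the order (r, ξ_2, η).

(2, -2, -1)

L: e_1·(1) + e_2·(2) + e_3·(-2) = 0
T: e_1·(0) + e_2·(1) + e_3·(-2) = 0
Solving this homogeneous linear system for the smallest-integer solution (first nonzero entry positive) gives (2, -2, -1).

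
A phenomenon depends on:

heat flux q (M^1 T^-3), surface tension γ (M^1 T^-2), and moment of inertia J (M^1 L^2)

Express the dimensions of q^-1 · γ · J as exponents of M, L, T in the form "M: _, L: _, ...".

Collect each base-dimension exponent across the product:
  M: −(1) + (1) + (1) = 1
  L: −(0) + (0) + (2) = 2
  T: −(-3) + (-2) + (0) = 1
So the dimensions are [M L² T].

M: 1, L: 2, T: 1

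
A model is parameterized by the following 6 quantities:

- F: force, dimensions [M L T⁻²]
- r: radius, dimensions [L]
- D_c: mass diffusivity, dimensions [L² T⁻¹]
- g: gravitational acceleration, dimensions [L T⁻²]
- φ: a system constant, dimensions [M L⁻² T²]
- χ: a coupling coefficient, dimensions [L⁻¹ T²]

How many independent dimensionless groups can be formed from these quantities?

3

There are 6 variables and 3 base dimensions (M, L, T).
The dimension matrix has rank 3.
Independent dimensionless groups: 6 − 3 = 3.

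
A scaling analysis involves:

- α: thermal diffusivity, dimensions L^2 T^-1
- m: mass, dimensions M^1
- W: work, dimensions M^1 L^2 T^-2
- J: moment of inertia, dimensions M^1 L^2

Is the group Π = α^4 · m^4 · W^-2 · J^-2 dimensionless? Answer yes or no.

yes

Sum the exponent of each base dimension across the product:
  M: 4·[α]_M + 4·[m]_M − 2·[W]_M − 2·[J]_M = 4·(0) + 4·(1) − 2·(1) − 2·(1) = 0
  L: 4·[α]_L + 4·[m]_L − 2·[W]_L − 2·[J]_L = 4·(2) + 4·(0) − 2·(2) − 2·(2) = 0
  T: 4·[α]_T + 4·[m]_T − 2·[W]_T − 2·[J]_T = 4·(-1) + 4·(0) − 2·(-2) − 2·(0) = 0
All base exponents vanish — dimensionless.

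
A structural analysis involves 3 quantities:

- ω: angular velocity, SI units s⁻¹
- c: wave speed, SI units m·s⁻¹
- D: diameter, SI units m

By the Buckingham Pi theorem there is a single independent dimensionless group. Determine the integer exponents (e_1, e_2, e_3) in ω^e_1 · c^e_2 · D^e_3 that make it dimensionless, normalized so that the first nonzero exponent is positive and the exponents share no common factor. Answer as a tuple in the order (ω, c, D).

(1, -1, 1)

L: e_1·(0) + e_2·(1) + e_3·(1) = 0
T: e_1·(-1) + e_2·(-1) + e_3·(0) = 0
Solving this homogeneous linear system for the smallest-integer solution (first nonzero entry positive) gives (1, -1, 1).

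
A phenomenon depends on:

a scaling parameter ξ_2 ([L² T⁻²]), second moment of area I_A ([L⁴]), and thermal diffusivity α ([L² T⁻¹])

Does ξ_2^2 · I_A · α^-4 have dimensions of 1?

Sum the exponent of each base dimension across the product:
  M: 2·[ξ_2]_M + [I_A]_M − 4·[α]_M = 2·(0) + (0) − 4·(0) = 0
  L: 2·[ξ_2]_L + [I_A]_L − 4·[α]_L = 2·(2) + (4) − 4·(2) = 0
  T: 2·[ξ_2]_T + [I_A]_T − 4·[α]_T = 2·(-2) + (0) − 4·(-1) = 0
All base exponents vanish — dimensionless.

yes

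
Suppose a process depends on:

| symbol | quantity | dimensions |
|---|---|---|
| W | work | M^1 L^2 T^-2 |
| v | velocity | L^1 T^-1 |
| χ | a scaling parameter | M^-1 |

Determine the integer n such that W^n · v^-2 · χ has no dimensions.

1

Balance the M exponent: (1)·n from W, plus −2·(0) + (-1) = -1 from the rest, must sum to zero.
n − 1 = 0, so n = 1.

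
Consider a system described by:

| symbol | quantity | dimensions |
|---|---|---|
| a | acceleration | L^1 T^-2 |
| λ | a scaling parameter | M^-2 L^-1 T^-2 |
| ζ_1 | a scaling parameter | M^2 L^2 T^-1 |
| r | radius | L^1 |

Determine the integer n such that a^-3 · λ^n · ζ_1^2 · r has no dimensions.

Balance the M exponent: (-2)·n from λ, plus −3·(0) + 2·(2) + (0) = 4 from the rest, must sum to zero.
-2n + 4 = 0, so n = 2.

2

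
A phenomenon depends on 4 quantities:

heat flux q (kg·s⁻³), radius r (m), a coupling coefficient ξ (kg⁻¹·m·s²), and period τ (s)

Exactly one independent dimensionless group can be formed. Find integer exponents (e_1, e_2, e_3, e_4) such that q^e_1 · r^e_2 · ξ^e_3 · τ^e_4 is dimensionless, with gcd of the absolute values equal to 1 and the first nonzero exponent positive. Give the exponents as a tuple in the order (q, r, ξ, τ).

M: e_1·(1) + e_2·(0) + e_3·(-1) + e_4·(0) = 0
L: e_1·(0) + e_2·(1) + e_3·(1) + e_4·(0) = 0
T: e_1·(-3) + e_2·(0) + e_3·(2) + e_4·(1) = 0
Solving this homogeneous linear system for the smallest-integer solution (first nonzero entry positive) gives (1, -1, 1, 1).

(1, -1, 1, 1)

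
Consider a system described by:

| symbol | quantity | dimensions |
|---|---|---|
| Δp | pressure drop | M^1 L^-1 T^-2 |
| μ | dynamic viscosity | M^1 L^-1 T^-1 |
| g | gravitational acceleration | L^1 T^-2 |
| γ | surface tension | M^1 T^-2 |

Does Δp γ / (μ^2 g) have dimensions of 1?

yes

Sum the exponent of each base dimension across the product:
  M: [Δp]_M − 2·[μ]_M − [g]_M + [γ]_M = (1) − 2·(1) − (0) + (1) = 0
  L: [Δp]_L − 2·[μ]_L − [g]_L + [γ]_L = (-1) − 2·(-1) − (1) + (0) = 0
  T: [Δp]_T − 2·[μ]_T − [g]_T + [γ]_T = (-2) − 2·(-1) − (-2) + (-2) = 0
  Θ: [Δp]_Θ − 2·[μ]_Θ − [g]_Θ + [γ]_Θ = (0) − 2·(0) − (0) + (0) = 0
All base exponents vanish — dimensionless.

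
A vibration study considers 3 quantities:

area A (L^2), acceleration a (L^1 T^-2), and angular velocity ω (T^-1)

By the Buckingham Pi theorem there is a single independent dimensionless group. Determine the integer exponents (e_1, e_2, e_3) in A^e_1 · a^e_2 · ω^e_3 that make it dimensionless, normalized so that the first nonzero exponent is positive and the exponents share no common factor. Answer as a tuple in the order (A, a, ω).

(1, -2, 4)

L: e_1·(2) + e_2·(1) + e_3·(0) = 0
T: e_1·(0) + e_2·(-2) + e_3·(-1) = 0
Solving this homogeneous linear system for the smallest-integer solution (first nonzero entry positive) gives (1, -2, 4).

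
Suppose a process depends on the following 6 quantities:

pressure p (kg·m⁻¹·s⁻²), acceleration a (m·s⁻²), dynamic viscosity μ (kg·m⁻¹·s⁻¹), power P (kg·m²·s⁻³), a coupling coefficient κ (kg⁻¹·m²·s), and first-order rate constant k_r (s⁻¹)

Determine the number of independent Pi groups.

There are 6 variables and 3 base dimensions (M, L, T).
The dimension matrix has rank 3.
Independent dimensionless groups: 6 − 3 = 3.

3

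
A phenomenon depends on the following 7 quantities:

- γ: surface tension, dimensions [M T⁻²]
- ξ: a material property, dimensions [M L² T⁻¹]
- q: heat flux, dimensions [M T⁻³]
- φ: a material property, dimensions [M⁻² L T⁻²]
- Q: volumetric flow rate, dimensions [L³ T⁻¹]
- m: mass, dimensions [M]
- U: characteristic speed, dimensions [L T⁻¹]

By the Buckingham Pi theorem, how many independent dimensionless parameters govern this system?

4

There are 7 variables and 3 base dimensions (M, L, T).
The dimension matrix has rank 3.
Independent dimensionless groups: 7 − 3 = 4.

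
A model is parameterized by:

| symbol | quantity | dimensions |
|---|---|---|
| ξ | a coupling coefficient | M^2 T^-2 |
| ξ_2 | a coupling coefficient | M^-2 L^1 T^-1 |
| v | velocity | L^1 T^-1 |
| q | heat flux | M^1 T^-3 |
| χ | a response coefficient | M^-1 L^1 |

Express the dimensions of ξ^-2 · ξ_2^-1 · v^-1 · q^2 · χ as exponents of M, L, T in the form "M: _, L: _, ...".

M: -1, L: -1, T: 0

Collect each base-dimension exponent across the product:
  M: −2·(2) − (-2) − (0) + 2·(1) + (-1) = -1
  L: −2·(0) − (1) − (1) + 2·(0) + (1) = -1
  T: −2·(-2) − (-1) − (-1) + 2·(-3) + (0) = 0
So the dimensions are [M⁻¹ L⁻¹].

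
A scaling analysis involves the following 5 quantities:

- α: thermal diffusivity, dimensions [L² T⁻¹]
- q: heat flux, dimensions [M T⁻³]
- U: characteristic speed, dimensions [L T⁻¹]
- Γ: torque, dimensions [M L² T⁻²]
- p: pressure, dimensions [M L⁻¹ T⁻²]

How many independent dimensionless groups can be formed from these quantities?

There are 5 variables and 3 base dimensions (M, L, T).
The dimension matrix has rank 3.
Independent dimensionless groups: 5 − 3 = 2.

2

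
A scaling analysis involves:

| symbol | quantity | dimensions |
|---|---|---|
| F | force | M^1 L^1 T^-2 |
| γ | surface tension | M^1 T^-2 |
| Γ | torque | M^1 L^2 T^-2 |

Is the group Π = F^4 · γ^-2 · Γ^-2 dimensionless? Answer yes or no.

Sum the exponent of each base dimension across the product:
  M: 4·[F]_M − 2·[γ]_M − 2·[Γ]_M = 4·(1) − 2·(1) − 2·(1) = 0
  L: 4·[F]_L − 2·[γ]_L − 2·[Γ]_L = 4·(1) − 2·(0) − 2·(2) = 0
  T: 4·[F]_T − 2·[γ]_T − 2·[Γ]_T = 4·(-2) − 2·(-2) − 2·(-2) = 0
  I: 4·[F]_I − 2·[γ]_I − 2·[Γ]_I = 4·(0) − 2·(0) − 2·(0) = 0
All base exponents vanish — dimensionless.

yes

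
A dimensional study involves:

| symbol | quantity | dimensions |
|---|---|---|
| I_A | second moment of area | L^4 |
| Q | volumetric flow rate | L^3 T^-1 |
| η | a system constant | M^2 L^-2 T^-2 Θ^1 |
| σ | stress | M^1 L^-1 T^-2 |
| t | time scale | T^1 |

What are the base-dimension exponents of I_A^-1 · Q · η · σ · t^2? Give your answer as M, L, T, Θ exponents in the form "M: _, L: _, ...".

M: 3, L: -4, T: -3, Θ: 1

Collect each base-dimension exponent across the product:
  M: −(0) + (0) + (2) + (1) + 2·(0) = 3
  L: −(4) + (3) + (-2) + (-1) + 2·(0) = -4
  T: −(0) + (-1) + (-2) + (-2) + 2·(1) = -3
  Θ: −(0) + (0) + (1) + (0) + 2·(0) = 1
So the dimensions are [M³ L⁻⁴ T⁻³ Θ].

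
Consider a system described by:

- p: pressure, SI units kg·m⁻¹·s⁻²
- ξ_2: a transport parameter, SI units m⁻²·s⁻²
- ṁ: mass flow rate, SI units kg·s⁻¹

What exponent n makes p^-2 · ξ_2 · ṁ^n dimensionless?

Balance the M exponent: (1)·n from ṁ, plus −2·(1) + (0) = -2 from the rest, must sum to zero.
n − 2 = 0, so n = 2.

2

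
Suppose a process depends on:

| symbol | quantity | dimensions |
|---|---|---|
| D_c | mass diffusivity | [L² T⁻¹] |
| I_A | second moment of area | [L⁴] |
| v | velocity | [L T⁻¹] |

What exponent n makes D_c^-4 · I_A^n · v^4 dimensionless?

Balance the L exponent: (4)·n from I_A, plus −4·(2) + 4·(1) = -4 from the rest, must sum to zero.
4n − 4 = 0, so n = 1.

1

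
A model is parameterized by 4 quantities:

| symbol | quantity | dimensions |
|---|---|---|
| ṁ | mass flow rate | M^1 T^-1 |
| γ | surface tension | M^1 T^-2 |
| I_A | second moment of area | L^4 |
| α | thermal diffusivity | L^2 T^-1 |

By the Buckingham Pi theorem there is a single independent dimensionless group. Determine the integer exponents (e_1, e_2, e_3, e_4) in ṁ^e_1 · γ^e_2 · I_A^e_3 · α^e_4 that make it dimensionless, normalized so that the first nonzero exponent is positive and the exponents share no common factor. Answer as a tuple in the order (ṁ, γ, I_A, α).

(2, -2, -1, 2)

M: e_1·(1) + e_2·(1) + e_3·(0) + e_4·(0) = 0
L: e_1·(0) + e_2·(0) + e_3·(4) + e_4·(2) = 0
T: e_1·(-1) + e_2·(-2) + e_3·(0) + e_4·(-1) = 0
Solving this homogeneous linear system for the smallest-integer solution (first nonzero entry positive) gives (2, -2, -1, 2).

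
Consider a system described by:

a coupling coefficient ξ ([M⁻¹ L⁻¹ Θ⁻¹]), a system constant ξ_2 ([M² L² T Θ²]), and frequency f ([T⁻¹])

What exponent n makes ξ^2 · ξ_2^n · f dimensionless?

1

Balance the M exponent: (2)·n from ξ_2, plus 2·(-1) + (0) = -2 from the rest, must sum to zero.
2n − 2 = 0, so n = 1.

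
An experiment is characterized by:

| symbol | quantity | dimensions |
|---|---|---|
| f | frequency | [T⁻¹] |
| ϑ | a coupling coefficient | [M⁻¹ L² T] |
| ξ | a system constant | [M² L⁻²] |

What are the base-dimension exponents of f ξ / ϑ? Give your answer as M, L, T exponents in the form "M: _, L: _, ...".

Collect each base-dimension exponent across the product:
  M: (0) − (-1) + (2) = 3
  L: (0) − (2) + (-2) = -4
  T: (-1) − (1) + (0) = -2
So the dimensions are [M³ L⁻⁴ T⁻²].

M: 3, L: -4, T: -2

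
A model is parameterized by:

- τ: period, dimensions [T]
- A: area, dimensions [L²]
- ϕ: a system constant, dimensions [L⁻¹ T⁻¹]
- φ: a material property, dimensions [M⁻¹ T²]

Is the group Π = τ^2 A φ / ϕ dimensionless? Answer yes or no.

Sum the exponent of each base dimension across the product:
  M: 2·[τ]_M + [A]_M − [ϕ]_M + [φ]_M = 2·(0) + (0) − (0) + (-1) = -1
  L: 2·[τ]_L + [A]_L − [ϕ]_L + [φ]_L = 2·(0) + (2) − (-1) + (0) = 3
  T: 2·[τ]_T + [A]_T − [ϕ]_T + [φ]_T = 2·(1) + (0) − (-1) + (2) = 5
Net dimensions [M⁻¹ L³ T⁵] ≠ [1] — not dimensionless.

no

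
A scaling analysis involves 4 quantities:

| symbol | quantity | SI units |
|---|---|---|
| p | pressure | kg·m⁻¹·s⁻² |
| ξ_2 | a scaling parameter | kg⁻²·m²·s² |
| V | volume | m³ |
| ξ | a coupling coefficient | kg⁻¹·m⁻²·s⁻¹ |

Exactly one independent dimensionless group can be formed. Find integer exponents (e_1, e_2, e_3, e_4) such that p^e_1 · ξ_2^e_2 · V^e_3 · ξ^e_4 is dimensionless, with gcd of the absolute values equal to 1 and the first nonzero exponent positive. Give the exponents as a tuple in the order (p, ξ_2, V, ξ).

(4, 3, -2, -2)

M: e_1·(1) + e_2·(-2) + e_3·(0) + e_4·(-1) = 0
L: e_1·(-1) + e_2·(2) + e_3·(3) + e_4·(-2) = 0
T: e_1·(-2) + e_2·(2) + e_3·(0) + e_4·(-1) = 0
Solving this homogeneous linear system for the smallest-integer solution (first nonzero entry positive) gives (4, 3, -2, -2).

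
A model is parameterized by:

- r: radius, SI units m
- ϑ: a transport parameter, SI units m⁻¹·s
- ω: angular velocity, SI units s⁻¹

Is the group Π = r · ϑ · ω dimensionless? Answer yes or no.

yes

Sum the exponent of each base dimension across the product:
  M: [r]_M + [ϑ]_M + [ω]_M = (0) + (0) + (0) = 0
  L: [r]_L + [ϑ]_L + [ω]_L = (1) + (-1) + (0) = 0
  T: [r]_T + [ϑ]_T + [ω]_T = (0) + (1) + (-1) = 0
All base exponents vanish — dimensionless.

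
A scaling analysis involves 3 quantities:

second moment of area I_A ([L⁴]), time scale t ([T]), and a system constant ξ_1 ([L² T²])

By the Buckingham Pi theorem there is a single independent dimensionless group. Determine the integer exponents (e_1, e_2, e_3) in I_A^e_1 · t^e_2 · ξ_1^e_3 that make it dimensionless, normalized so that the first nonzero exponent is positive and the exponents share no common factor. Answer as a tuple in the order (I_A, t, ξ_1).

(1, 4, -2)

L: e_1·(4) + e_2·(0) + e_3·(2) = 0
T: e_1·(0) + e_2·(1) + e_3·(2) = 0
Solving this homogeneous linear system for the smallest-integer solution (first nonzero entry positive) gives (1, 4, -2).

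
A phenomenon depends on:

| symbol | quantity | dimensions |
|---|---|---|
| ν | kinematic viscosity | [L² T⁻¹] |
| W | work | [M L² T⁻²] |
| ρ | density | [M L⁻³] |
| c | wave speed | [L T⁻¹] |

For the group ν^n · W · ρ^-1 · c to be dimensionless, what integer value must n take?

Balance the L exponent: (2)·n from ν, plus (2) − (-3) + (1) = 6 from the rest, must sum to zero.
2n + 6 = 0, so n = -3.

-3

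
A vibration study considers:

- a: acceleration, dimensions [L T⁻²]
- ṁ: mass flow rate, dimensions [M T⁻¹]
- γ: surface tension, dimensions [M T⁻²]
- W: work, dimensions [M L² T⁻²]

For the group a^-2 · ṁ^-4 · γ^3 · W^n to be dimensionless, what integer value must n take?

1

Balance the M exponent: (1)·n from W, plus −2·(0) − 4·(1) + 3·(1) = -1 from the rest, must sum to zero.
n − 1 = 0, so n = 1.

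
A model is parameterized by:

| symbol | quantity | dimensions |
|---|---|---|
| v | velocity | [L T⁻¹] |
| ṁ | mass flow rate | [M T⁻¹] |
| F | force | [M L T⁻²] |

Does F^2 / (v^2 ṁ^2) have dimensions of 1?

yes

Sum the exponent of each base dimension across the product:
  M: −2·[v]_M − 2·[ṁ]_M + 2·[F]_M = −2·(0) − 2·(1) + 2·(1) = 0
  L: −2·[v]_L − 2·[ṁ]_L + 2·[F]_L = −2·(1) − 2·(0) + 2·(1) = 0
  T: −2·[v]_T − 2·[ṁ]_T + 2·[F]_T = −2·(-1) − 2·(-1) + 2·(-2) = 0
  Θ: −2·[v]_Θ − 2·[ṁ]_Θ + 2·[F]_Θ = −2·(0) − 2·(0) + 2·(0) = 0
All base exponents vanish — dimensionless.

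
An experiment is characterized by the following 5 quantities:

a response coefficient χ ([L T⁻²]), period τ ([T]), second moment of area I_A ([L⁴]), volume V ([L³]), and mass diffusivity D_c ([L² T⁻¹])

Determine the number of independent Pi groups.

There are 5 variables and 2 base dimensions (L, T).
The dimension matrix has rank 2.
Independent dimensionless groups: 5 − 2 = 3.

3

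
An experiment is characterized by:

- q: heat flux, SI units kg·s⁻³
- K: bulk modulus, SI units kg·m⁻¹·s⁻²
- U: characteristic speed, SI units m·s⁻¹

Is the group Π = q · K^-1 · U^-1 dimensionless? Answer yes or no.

yes

Sum the exponent of each base dimension across the product:
  M: [q]_M − [K]_M − [U]_M = (1) − (1) − (0) = 0
  L: [q]_L − [K]_L − [U]_L = (0) − (-1) − (1) = 0
  T: [q]_T − [K]_T − [U]_T = (-3) − (-2) − (-1) = 0
All base exponents vanish — dimensionless.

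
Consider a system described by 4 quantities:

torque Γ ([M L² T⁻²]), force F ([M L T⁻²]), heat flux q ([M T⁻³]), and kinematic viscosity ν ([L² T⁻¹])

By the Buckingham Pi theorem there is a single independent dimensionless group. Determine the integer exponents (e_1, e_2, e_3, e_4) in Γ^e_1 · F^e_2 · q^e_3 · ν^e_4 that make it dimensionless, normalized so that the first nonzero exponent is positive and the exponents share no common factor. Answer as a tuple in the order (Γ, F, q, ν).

(3, -4, 1, -1)

M: e_1·(1) + e_2·(1) + e_3·(1) + e_4·(0) = 0
L: e_1·(2) + e_2·(1) + e_3·(0) + e_4·(2) = 0
T: e_1·(-2) + e_2·(-2) + e_3·(-3) + e_4·(-1) = 0
Solving this homogeneous linear system for the smallest-integer solution (first nonzero entry positive) gives (3, -4, 1, -1).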